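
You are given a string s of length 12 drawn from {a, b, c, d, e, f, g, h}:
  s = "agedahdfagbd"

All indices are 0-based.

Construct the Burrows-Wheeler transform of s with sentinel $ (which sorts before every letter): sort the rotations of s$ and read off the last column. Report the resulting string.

df$dgbehgdaaa

rank  rotation       last
    0  $agedahdfagbd  d
    1  agbd$agedahdf  f
    2  agedahdfagbd$  $
    3  ahdfagbd$aged  d
    4  bd$agedahdfag  g
    5  d$agedahdfagb  b
    6  dahdfagbd$age  e
    7  dfagbd$agedah  h
    8  edahdfagbd$ag  g
    9  fagbd$agedahd  d
   10  gbd$agedahdfa  a
   11  gedahdfagbd$a  a
   12  hdfagbd$ageda  a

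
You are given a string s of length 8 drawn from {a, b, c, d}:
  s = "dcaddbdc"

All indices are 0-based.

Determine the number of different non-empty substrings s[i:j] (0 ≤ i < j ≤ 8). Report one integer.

sorted suffixes:
  #0 SA[0]=2  'addbdc'
  #1 SA[1]=5  'bdc'
  #2 SA[2]=7  'c'
  #3 SA[3]=1  'caddbdc'
  #4 SA[4]=4  'dbdc'
  #5 SA[5]=6  'dc'
  #6 SA[6]=0  'dcaddbdc'
  #7 SA[7]=3  'ddbdc'

SA = [2, 5, 7, 1, 4, 6, 0, 3]
rank  pair      lcp
   1  s[2:],s[5:]  0  ''
   2  s[5:],s[7:]  0  ''
   3  s[7:],s[1:]  1  'c'
   4  s[1:],s[4:]  0  ''
   5  s[4:],s[6:]  1  'd'
   6  s[6:],s[0:]  2  'dc'
   7  s[0:],s[3:]  1  'd'

n(n+1)/2 = 8·9/2 = 36
Σ LCP = 0 + 0 + 0 + 1 + 0 + 1 + 2 + 1 = 5
distinct = 36 − 5 = 31

31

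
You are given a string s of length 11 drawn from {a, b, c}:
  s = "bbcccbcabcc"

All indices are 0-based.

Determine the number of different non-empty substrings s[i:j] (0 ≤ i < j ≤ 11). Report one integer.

53

rank→(start, suffix):
  0 → (7, 'abcc')
  1 → (0, 'bbcccbcabcc')
  2 → (5, 'bcabcc')
  3 → (8, 'bcc')
  4 → (1, 'bcccbcabcc')
  5 → (10, 'c')
  6 → (6, 'cabcc')
  7 → (4, 'cbcabcc')
  8 → (9, 'cc')
  9 → (3, 'ccbcabcc')
  10 → (2, 'cccbcabcc')

SA = [7, 0, 5, 8, 1, 10, 6, 4, 9, 3, 2]
[i] adj suffixes → lcp
  [1] 7/0 → 0 ('')
  [2] 0/5 → 1 ('b')
  [3] 5/8 → 2 ('bc')
  [4] 8/1 → 3 ('bcc')
  [5] 1/10 → 0 ('')
  [6] 10/6 → 1 ('c')
  [7] 6/4 → 1 ('c')
  [8] 4/9 → 1 ('c')
  [9] 9/3 → 2 ('cc')
  [10] 3/2 → 2 ('cc')

n(n+1)/2 = 11·12/2 = 66
Σ LCP = 0 + 0 + 1 + 2 + 3 + 0 + 1 + 1 + 1 + 2 + 2 = 13
distinct = 66 − 13 = 53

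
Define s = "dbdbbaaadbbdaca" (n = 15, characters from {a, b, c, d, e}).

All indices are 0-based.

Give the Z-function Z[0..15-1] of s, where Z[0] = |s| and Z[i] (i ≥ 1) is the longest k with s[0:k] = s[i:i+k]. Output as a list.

[15, 0, 2, 0, 0, 0, 0, 0, 2, 0, 0, 1, 0, 0, 0]

Z[0]=15
i=1: fresh scan; Z[1]=0
i=2: fresh scan; Z[2]=2 extend→box=[2,4)
i=3: min(r-i=1, Z[1]=0)=0; Z[3]=0
i=4: fresh scan; Z[4]=0
i=5: fresh scan; Z[5]=0
i=6: fresh scan; Z[6]=0
i=7: fresh scan; Z[7]=0
i=8: fresh scan; Z[8]=2 extend→box=[8,10)
i=9: min(r-i=1, Z[1]=0)=0; Z[9]=0
i=10: fresh scan; Z[10]=0
i=11: fresh scan; Z[11]=1 extend→box=[11,12)
i=12: fresh scan; Z[12]=0
i=13: fresh scan; Z[13]=0
i=14: fresh scan; Z[14]=0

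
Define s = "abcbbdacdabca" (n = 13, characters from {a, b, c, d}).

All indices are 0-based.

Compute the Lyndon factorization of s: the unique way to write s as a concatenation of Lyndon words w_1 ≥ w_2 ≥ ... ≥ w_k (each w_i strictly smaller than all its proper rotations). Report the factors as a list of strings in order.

emit factor 1: 'abcbbdacd' (i=0, period=9)
emit factor 2: 'abc' (i=9, period=3)
emit factor 3: 'a' (i=12, period=1)

["abcbbdacd", "abc", "a"]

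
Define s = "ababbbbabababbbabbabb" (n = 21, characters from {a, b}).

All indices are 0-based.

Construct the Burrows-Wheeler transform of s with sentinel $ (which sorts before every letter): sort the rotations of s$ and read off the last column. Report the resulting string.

bbb$bbbbbbabbaaababbaa

rank  rotation                last
    0  $ababbbbabababbbabbabb  b
    1  abababbbabbabb$ababbbb  b
    2  ababbbabbabb$ababbbbab  b
    3  ababbbbabababbbabbabb$  $
    4  abb$ababbbbabababbbabb  b
    5  abbabb$ababbbbabababbb  b
    6  abbbabbabb$ababbbbabab  b
    7  abbbbabababbbabbabb$ab  b
    8  b$ababbbbabababbbabbab  b
    9  babababbbabbabb$ababbb  b
   10  bababbbabbabb$ababbbba  a
   11  babb$ababbbbabababbbab  b
   12  babbabb$ababbbbabababb  b
   13  babbbabbabb$ababbbbaba  a
   14  babbbbabababbbabbabb$a  a
   15  bb$ababbbbabababbbabba  a
   16  bbabababbbabbabb$ababb  b
   17  bbabb$ababbbbabababbba  a
   18  bbabbabb$ababbbbababab  b
   19  bbbabababbbabbabb$abab  b
   20  bbbabbabb$ababbbbababa  a
   21  bbbbabababbbabbabb$aba  a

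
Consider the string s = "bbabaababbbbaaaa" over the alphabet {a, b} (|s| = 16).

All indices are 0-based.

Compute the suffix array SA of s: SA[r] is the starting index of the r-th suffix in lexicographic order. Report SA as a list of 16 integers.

[15, 14, 13, 12, 4, 2, 5, 7, 11, 3, 1, 6, 10, 0, 9, 8]

rank→(start, suffix):
  0 → (15, 'a')
  1 → (14, 'aa')
  2 → (13, 'aaa')
  3 → (12, 'aaaa')
  4 → (4, 'aababbbbaaaa')
  5 → (2, 'abaababbbbaaaa')
  6 → (5, 'ababbbbaaaa')
  7 → (7, 'abbbbaaaa')
  8 → (11, 'baaaa')
  9 → (3, 'baababbbbaaaa')
  10 → (1, 'babaababbbbaaaa')
  11 → (6, 'babbbbaaaa')
  12 → (10, 'bbaaaa')
  13 → (0, 'bbabaababbbbaaaa')
  14 → (9, 'bbbaaaa')
  15 → (8, 'bbbbaaaa')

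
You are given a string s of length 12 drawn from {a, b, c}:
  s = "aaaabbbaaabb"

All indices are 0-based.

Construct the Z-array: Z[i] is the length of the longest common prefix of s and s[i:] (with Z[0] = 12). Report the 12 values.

[12, 3, 2, 1, 0, 0, 0, 3, 2, 1, 0, 0]

Z[0]=12
i=1: i≥r, start 0; Z[1]=3 scan→box=[1,4)
i=2: min(r-i=2, Z[1]=3)=2; Z[2]=2
i=3: min(r-i=1, Z[2]=2)=1; Z[3]=1
i=4: i≥r, start 0; Z[4]=0
i=5: i≥r, start 0; Z[5]=0
i=6: i≥r, start 0; Z[6]=0
i=7: i≥r, start 0; Z[7]=3 scan→box=[7,10)
i=8: min(r-i=2, Z[1]=3)=2; Z[8]=2
i=9: min(r-i=1, Z[2]=2)=1; Z[9]=1
i=10: i≥r, start 0; Z[10]=0
i=11: i≥r, start 0; Z[11]=0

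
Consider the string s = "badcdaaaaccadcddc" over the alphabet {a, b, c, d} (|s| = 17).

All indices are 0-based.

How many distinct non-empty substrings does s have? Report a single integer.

130

rank | idx | suffix
   0 |   5 | aaaaccadcddc
   1 |   6 | aaaccadcddc
   2 |   7 | aaccadcddc
   3 |   8 | accadcddc
   4 |   1 | adcdaaaaccadcddc
   5 |  11 | adcddc
   6 |   0 | badcdaaaaccadcddc
   7 |  16 | c
   8 |  10 | cadcddc
   9 |   9 | ccadcddc
  10 |   3 | cdaaaaccadcddc
  11 |  13 | cddc
  12 |   4 | daaaaccadcddc
  13 |  15 | dc
  14 |   2 | dcdaaaaccadcddc
  15 |  12 | dcddc
  16 |  14 | ddc

SA = [5, 6, 7, 8, 1, 11, 0, 16, 10, 9, 3, 13, 4, 15, 2, 12, 14]
rank  pair      lcp
   1  s[5:],s[6:]  3  'aaa'
   2  s[6:],s[7:]  2  'aa'
   3  s[7:],s[8:]  1  'a'
   4  s[8:],s[1:]  1  'a'
   5  s[1:],s[11:]  4  'adcd'
   6  s[11:],s[0:]  0  ''
   7  s[0:],s[16:]  0  ''
   8  s[16:],s[10:]  1  'c'
   9  s[10:],s[9:]  1  'c'
  10  s[9:],s[3:]  1  'c'
  11  s[3:],s[13:]  2  'cd'
  12  s[13:],s[4:]  0  ''
  13  s[4:],s[15:]  1  'd'
  14  s[15:],s[2:]  2  'dc'
  15  s[2:],s[12:]  3  'dcd'
  16  s[12:],s[14:]  1  'd'

n(n+1)/2 = 17·18/2 = 153
Σ LCP = 0 + 3 + 2 + 1 + 1 + 4 + 0 + 0 + 1 + 1 + 1 + 2 + 0 + 1 + 2 + 3 + 1 = 23
distinct = 153 − 23 = 130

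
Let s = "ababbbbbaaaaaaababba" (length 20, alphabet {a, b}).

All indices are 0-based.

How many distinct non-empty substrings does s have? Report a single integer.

157

sorted suffixes:
  #0 SA[0]=19  'a'
  #1 SA[1]=8  'aaaaaaababba'
  #2 SA[2]=9  'aaaaaababba'
  #3 SA[3]=10  'aaaaababba'
  #4 SA[4]=11  'aaaababba'
  #5 SA[5]=12  'aaababba'
  #6 SA[6]=13  'aababba'
  #7 SA[7]=14  'ababba'
  #8 SA[8]=0  'ababbbbbaaaaaaababba'
  #9 SA[9]=16  'abba'
  #10 SA[10]=2  'abbbbbaaaaaaababba'
  #11 SA[11]=18  'ba'
  #12 SA[12]=7  'baaaaaaababba'
  #13 SA[13]=15  'babba'
  #14 SA[14]=1  'babbbbbaaaaaaababba'
  #15 SA[15]=17  'bba'
  #16 SA[16]=6  'bbaaaaaaababba'
  #17 SA[17]=5  'bbbaaaaaaababba'
  #18 SA[18]=4  'bbbbaaaaaaababba'
  #19 SA[19]=3  'bbbbbaaaaaaababba'

SA = [19, 8, 9, 10, 11, 12, 13, 14, 0, 16, 2, 18, 7, 15, 1, 17, 6, 5, 4, 3]
rank  pair      lcp
   1  s[19:],s[8:]  1  'a'
   2  s[8:],s[9:]  6  'aaaaaa'
   3  s[9:],s[10:]  5  'aaaaa'
   4  s[10:],s[11:]  4  'aaaa'
   5  s[11:],s[12:]  3  'aaa'
   6  s[12:],s[13:]  2  'aa'
   7  s[13:],s[14:]  1  'a'
   8  s[14:],s[0:]  5  'ababb'
   9  s[0:],s[16:]  2  'ab'
  10  s[16:],s[2:]  3  'abb'
  11  s[2:],s[18:]  0  ''
  12  s[18:],s[7:]  2  'ba'
  13  s[7:],s[15:]  2  'ba'
  14  s[15:],s[1:]  4  'babb'
  15  s[1:],s[17:]  1  'b'
  16  s[17:],s[6:]  3  'bba'
  17  s[6:],s[5:]  2  'bb'
  18  s[5:],s[4:]  3  'bbb'
  19  s[4:],s[3:]  4  'bbbb'

n(n+1)/2 = 20·21/2 = 210
Σ LCP = 0 + 1 + 6 + 5 + 4 + 3 + 2 + 1 + 5 + 2 + 3 + 0 + 2 + 2 + 4 + 1 + 3 + 2 + 3 + 4 = 53
distinct = 210 − 53 = 157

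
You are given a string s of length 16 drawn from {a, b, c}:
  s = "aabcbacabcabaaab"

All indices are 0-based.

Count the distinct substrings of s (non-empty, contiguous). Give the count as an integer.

rank | idx | suffix
   0 |  12 | aaab
   1 |  13 | aab
   2 |   0 | aabcbacabcabaaab
   3 |  14 | ab
   4 |  10 | abaaab
   5 |   7 | abcabaaab
   6 |   1 | abcbacabcabaaab
   7 |   5 | acabcabaaab
   8 |  15 | b
   9 |  11 | baaab
  10 |   4 | bacabcabaaab
  11 |   8 | bcabaaab
  12 |   2 | bcbacabcabaaab
  13 |   9 | cabaaab
  14 |   6 | cabcabaaab
  15 |   3 | cbacabcabaaab

SA = [12, 13, 0, 14, 10, 7, 1, 5, 15, 11, 4, 8, 2, 9, 6, 3]
rank  pair      lcp
   1  s[12:],s[13:]  2  'aa'
   2  s[13:],s[0:]  3  'aab'
   3  s[0:],s[14:]  1  'a'
   4  s[14:],s[10:]  2  'ab'
   5  s[10:],s[7:]  2  'ab'
   6  s[7:],s[1:]  3  'abc'
   7  s[1:],s[5:]  1  'a'
   8  s[5:],s[15:]  0  ''
   9  s[15:],s[11:]  1  'b'
  10  s[11:],s[4:]  2  'ba'
  11  s[4:],s[8:]  1  'b'
  12  s[8:],s[2:]  2  'bc'
  13  s[2:],s[9:]  0  ''
  14  s[9:],s[6:]  3  'cab'
  15  s[6:],s[3:]  1  'c'

n(n+1)/2 = 16·17/2 = 136
Σ LCP = 0 + 2 + 3 + 1 + 2 + 2 + 3 + 1 + 0 + 1 + 2 + 1 + 2 + 0 + 3 + 1 = 24
distinct = 136 − 24 = 112

112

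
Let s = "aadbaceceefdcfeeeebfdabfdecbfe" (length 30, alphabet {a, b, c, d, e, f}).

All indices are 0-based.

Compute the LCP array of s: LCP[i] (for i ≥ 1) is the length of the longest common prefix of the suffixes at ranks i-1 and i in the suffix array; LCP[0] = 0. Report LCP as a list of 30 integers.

sorted suffixes:
  #0 SA[0]=0  'aadbaceceefdcfeeeebfdabfdecbfe'
  #1 SA[1]=21  'abfdecbfe'
  #2 SA[2]=4  'aceceefdcfeeeebfdabfdecbfe'
  #3 SA[3]=1  'adbaceceefdcfeeeebfdabfdecbfe'
  #4 SA[4]=3  'baceceefdcfeeeebfdabfdecbfe'
  #5 SA[5]=18  'bfdabfdecbfe'
  #6 SA[6]=22  'bfdecbfe'
  #7 SA[7]=27  'bfe'
  #8 SA[8]=26  'cbfe'
  #9 SA[9]=5  'ceceefdcfeeeebfdabfdecbfe'
  #10 SA[10]=7  'ceefdcfeeeebfdabfdecbfe'
  #11 SA[11]=12  'cfeeeebfdabfdecbfe'
  #12 SA[12]=20  'dabfdecbfe'
  #13 SA[13]=2  'dbaceceefdcfeeeebfdabfdecbfe'
  #14 SA[14]=11  'dcfeeeebfdabfdecbfe'
  #15 SA[15]=24  'decbfe'
  #16 SA[16]=29  'e'
  #17 SA[17]=17  'ebfdabfdecbfe'
  #18 SA[18]=25  'ecbfe'
  #19 SA[19]=6  'eceefdcfeeeebfdabfdecbfe'
  #20 SA[20]=16  'eebfdabfdecbfe'
  #21 SA[21]=15  'eeebfdabfdecbfe'
  #22 SA[22]=14  'eeeebfdabfdecbfe'
  #23 SA[23]=8  'eefdcfeeeebfdabfdecbfe'
  #24 SA[24]=9  'efdcfeeeebfdabfdecbfe'
  #25 SA[25]=19  'fdabfdecbfe'
  #26 SA[26]=10  'fdcfeeeebfdabfdecbfe'
  #27 SA[27]=23  'fdecbfe'
  #28 SA[28]=28  'fe'
  #29 SA[29]=13  'feeeebfdabfdecbfe'

SA = [0, 21, 4, 1, 3, 18, 22, 27, 26, 5, 7, 12, 20, 2, 11, 24, 29, 17, 25, 6, 16, 15, 14, 8, 9, 19, 10, 23, 28, 13]
rank  pair      lcp
   1  s[0:],s[21:]  1  'a'
   2  s[21:],s[4:]  1  'a'
   3  s[4:],s[1:]  1  'a'
   4  s[1:],s[3:]  0  ''
   5  s[3:],s[18:]  1  'b'
   6  s[18:],s[22:]  3  'bfd'
   7  s[22:],s[27:]  2  'bf'
   8  s[27:],s[26:]  0  ''
   9  s[26:],s[5:]  1  'c'
  10  s[5:],s[7:]  2  'ce'
  11  s[7:],s[12:]  1  'c'
  12  s[12:],s[20:]  0  ''
  13  s[20:],s[2:]  1  'd'
  14  s[2:],s[11:]  1  'd'
  15  s[11:],s[24:]  1  'd'
  16  s[24:],s[29:]  0  ''
  17  s[29:],s[17:]  1  'e'
  18  s[17:],s[25:]  1  'e'
  19  s[25:],s[6:]  2  'ec'
  20  s[6:],s[16:]  1  'e'
  21  s[16:],s[15:]  2  'ee'
  22  s[15:],s[14:]  3  'eee'
  23  s[14:],s[8:]  2  'ee'
  24  s[8:],s[9:]  1  'e'
  25  s[9:],s[19:]  0  ''
  26  s[19:],s[10:]  2  'fd'
  27  s[10:],s[23:]  2  'fd'
  28  s[23:],s[28:]  1  'f'
  29  s[28:],s[13:]  2  'fe'

[0, 1, 1, 1, 0, 1, 3, 2, 0, 1, 2, 1, 0, 1, 1, 1, 0, 1, 1, 2, 1, 2, 3, 2, 1, 0, 2, 2, 1, 2]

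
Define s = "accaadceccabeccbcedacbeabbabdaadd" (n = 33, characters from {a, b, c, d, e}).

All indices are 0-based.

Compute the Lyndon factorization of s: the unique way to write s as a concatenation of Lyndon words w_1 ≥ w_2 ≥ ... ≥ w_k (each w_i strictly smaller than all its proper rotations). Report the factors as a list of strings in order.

emit factor 1: 'acc' (i=0, period=3)
emit factor 2: 'aadceccabeccbcedacbeabbabdaadd' (i=3, period=30)

["acc", "aadceccabeccbcedacbeabbabdaadd"]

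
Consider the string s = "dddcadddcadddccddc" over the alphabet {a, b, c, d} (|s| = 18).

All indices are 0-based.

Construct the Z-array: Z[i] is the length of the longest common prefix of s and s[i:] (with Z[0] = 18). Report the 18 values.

[18, 2, 1, 0, 0, 9, 2, 1, 0, 0, 4, 2, 1, 0, 0, 2, 1, 0]

Z[0]=18
i=1: i≥r, start 0; Z[1]=2 extend→box=[1,3)
i=2: min(r-i=1, Z[1]=2)=1; Z[2]=1
i=3: i≥r, start 0; Z[3]=0
i=4: i≥r, start 0; Z[4]=0
i=5: i≥r, start 0; Z[5]=9 extend→box=[5,14)
i=6: min(r-i=8, Z[1]=2)=2; Z[6]=2
i=7: min(r-i=7, Z[2]=1)=1; Z[7]=1
i=8: min(r-i=6, Z[3]=0)=0; Z[8]=0
i=9: min(r-i=5, Z[4]=0)=0; Z[9]=0
i=10: min(r-i=4, Z[5]=9)=4; Z[10]=4
i=11: min(r-i=3, Z[6]=2)=2; Z[11]=2
i=12: min(r-i=2, Z[7]=1)=1; Z[12]=1
i=13: min(r-i=1, Z[8]=0)=0; Z[13]=0
i=14: i≥r, start 0; Z[14]=0
i=15: i≥r, start 0; Z[15]=2 extend→box=[15,17)
i=16: min(r-i=1, Z[1]=2)=1; Z[16]=1
i=17: i≥r, start 0; Z[17]=0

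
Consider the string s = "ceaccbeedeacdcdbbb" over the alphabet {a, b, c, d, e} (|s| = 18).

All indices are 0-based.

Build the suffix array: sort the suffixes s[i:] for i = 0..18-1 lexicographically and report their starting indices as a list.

[2, 10, 17, 16, 15, 5, 4, 3, 13, 11, 0, 14, 12, 8, 1, 9, 7, 6]

rank→(start, suffix):
  0 → (2, 'accbeedeacdcdbbb')
  1 → (10, 'acdcdbbb')
  2 → (17, 'b')
  3 → (16, 'bb')
  4 → (15, 'bbb')
  5 → (5, 'beedeacdcdbbb')
  6 → (4, 'cbeedeacdcdbbb')
  7 → (3, 'ccbeedeacdcdbbb')
  8 → (13, 'cdbbb')
  9 → (11, 'cdcdbbb')
  10 → (0, 'ceaccbeedeacdcdbbb')
  11 → (14, 'dbbb')
  12 → (12, 'dcdbbb')
  13 → (8, 'deacdcdbbb')
  14 → (1, 'eaccbeedeacdcdbbb')
  15 → (9, 'eacdcdbbb')
  16 → (7, 'edeacdcdbbb')
  17 → (6, 'eedeacdcdbbb')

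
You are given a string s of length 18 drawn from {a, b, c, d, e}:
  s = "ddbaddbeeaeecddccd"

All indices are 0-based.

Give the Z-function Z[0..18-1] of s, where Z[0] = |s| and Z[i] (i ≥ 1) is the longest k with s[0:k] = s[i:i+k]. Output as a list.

Z[0]=18
i=1: fresh scan; Z[1]=1 scan→box=[1,2)
i=2: fresh scan; Z[2]=0
i=3: fresh scan; Z[3]=0
i=4: fresh scan; Z[4]=3 scan→box=[4,7)
i=5: min(r-i=2, Z[1]=1)=1; Z[5]=1
i=6: min(r-i=1, Z[2]=0)=0; Z[6]=0
i=7: fresh scan; Z[7]=0
i=8: fresh scan; Z[8]=0
i=9: fresh scan; Z[9]=0
i=10: fresh scan; Z[10]=0
i=11: fresh scan; Z[11]=0
i=12: fresh scan; Z[12]=0
i=13: fresh scan; Z[13]=2 scan→box=[13,15)
i=14: min(r-i=1, Z[1]=1)=1; Z[14]=1
i=15: fresh scan; Z[15]=0
i=16: fresh scan; Z[16]=0
i=17: fresh scan; Z[17]=1 scan→box=[17,18)

[18, 1, 0, 0, 3, 1, 0, 0, 0, 0, 0, 0, 0, 2, 1, 0, 0, 1]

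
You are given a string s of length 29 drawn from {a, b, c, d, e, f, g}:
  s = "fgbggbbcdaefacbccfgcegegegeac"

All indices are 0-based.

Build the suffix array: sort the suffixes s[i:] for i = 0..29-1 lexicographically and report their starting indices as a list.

sorted suffixes:
  #0 SA[0]=27  'ac'
  #1 SA[1]=12  'acbccfgcegegegeac'
  #2 SA[2]=9  'aefacbccfgcegegegeac'
  #3 SA[3]=5  'bbcdaefacbccfgcegegegeac'
  #4 SA[4]=14  'bccfgcegegegeac'
  #5 SA[5]=6  'bcdaefacbccfgcegegegeac'
  #6 SA[6]=2  'bggbbcdaefacbccfgcegegegeac'
  #7 SA[7]=28  'c'
  #8 SA[8]=13  'cbccfgcegegegeac'
  #9 SA[9]=15  'ccfgcegegegeac'
  #10 SA[10]=7  'cdaefacbccfgcegegegeac'
  #11 SA[11]=19  'cegegegeac'
  #12 SA[12]=16  'cfgcegegegeac'
  #13 SA[13]=8  'daefacbccfgcegegegeac'
  #14 SA[14]=26  'eac'
  #15 SA[15]=10  'efacbccfgcegegegeac'
  #16 SA[16]=24  'egeac'
  #17 SA[17]=22  'egegeac'
  #18 SA[18]=20  'egegegeac'
  #19 SA[19]=11  'facbccfgcegegegeac'
  #20 SA[20]=0  'fgbggbbcdaefacbccfgcegegegeac'
  #21 SA[21]=17  'fgcegegegeac'
  #22 SA[22]=4  'gbbcdaefacbccfgcegegegeac'
  #23 SA[23]=1  'gbggbbcdaefacbccfgcegegegeac'
  #24 SA[24]=18  'gcegegegeac'
  #25 SA[25]=25  'geac'
  #26 SA[26]=23  'gegeac'
  #27 SA[27]=21  'gegegeac'
  #28 SA[28]=3  'ggbbcdaefacbccfgcegegegeac'

[27, 12, 9, 5, 14, 6, 2, 28, 13, 15, 7, 19, 16, 8, 26, 10, 24, 22, 20, 11, 0, 17, 4, 1, 18, 25, 23, 21, 3]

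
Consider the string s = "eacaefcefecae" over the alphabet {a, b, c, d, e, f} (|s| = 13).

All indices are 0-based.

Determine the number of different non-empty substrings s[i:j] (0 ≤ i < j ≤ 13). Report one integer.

rank→(start, suffix):
  0 → (1, 'acaefcefecae')
  1 → (11, 'ae')
  2 → (3, 'aefcefecae')
  3 → (10, 'cae')
  4 → (2, 'caefcefecae')
  5 → (6, 'cefecae')
  6 → (12, 'e')
  7 → (0, 'eacaefcefecae')
  8 → (9, 'ecae')
  9 → (4, 'efcefecae')
  10 → (7, 'efecae')
  11 → (5, 'fcefecae')
  12 → (8, 'fecae')

SA = [1, 11, 3, 10, 2, 6, 12, 0, 9, 4, 7, 5, 8]
[i] adj suffixes → lcp
  [1] 1/11 → 1 ('a')
  [2] 11/3 → 2 ('ae')
  [3] 3/10 → 0 ('')
  [4] 10/2 → 3 ('cae')
  [5] 2/6 → 1 ('c')
  [6] 6/12 → 0 ('')
  [7] 12/0 → 1 ('e')
  [8] 0/9 → 1 ('e')
  [9] 9/4 → 1 ('e')
  [10] 4/7 → 2 ('ef')
  [11] 7/5 → 0 ('')
  [12] 5/8 → 1 ('f')

n(n+1)/2 = 13·14/2 = 91
Σ LCP = 0 + 1 + 2 + 0 + 3 + 1 + 0 + 1 + 1 + 1 + 2 + 0 + 1 = 13
distinct = 91 − 13 = 78

78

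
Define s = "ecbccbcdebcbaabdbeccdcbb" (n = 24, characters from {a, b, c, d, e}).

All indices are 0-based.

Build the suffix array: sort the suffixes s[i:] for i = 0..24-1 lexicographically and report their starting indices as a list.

[12, 13, 23, 11, 22, 9, 2, 5, 14, 16, 10, 21, 1, 4, 3, 18, 19, 6, 15, 20, 7, 8, 0, 17]

rank→(start, suffix):
  0 → (12, 'aabdbeccdcbb')
  1 → (13, 'abdbeccdcbb')
  2 → (23, 'b')
  3 → (11, 'baabdbeccdcbb')
  4 → (22, 'bb')
  5 → (9, 'bcbaabdbeccdcbb')
  6 → (2, 'bccbcdebcbaabdbeccdcbb')
  7 → (5, 'bcdebcbaabdbeccdcbb')
  8 → (14, 'bdbeccdcbb')
  9 → (16, 'beccdcbb')
  10 → (10, 'cbaabdbeccdcbb')
  11 → (21, 'cbb')
  12 → (1, 'cbccbcdebcbaabdbeccdcbb')
  13 → (4, 'cbcdebcbaabdbeccdcbb')
  14 → (3, 'ccbcdebcbaabdbeccdcbb')
  15 → (18, 'ccdcbb')
  16 → (19, 'cdcbb')
  17 → (6, 'cdebcbaabdbeccdcbb')
  18 → (15, 'dbeccdcbb')
  19 → (20, 'dcbb')
  20 → (7, 'debcbaabdbeccdcbb')
  21 → (8, 'ebcbaabdbeccdcbb')
  22 → (0, 'ecbccbcdebcbaabdbeccdcbb')
  23 → (17, 'eccdcbb')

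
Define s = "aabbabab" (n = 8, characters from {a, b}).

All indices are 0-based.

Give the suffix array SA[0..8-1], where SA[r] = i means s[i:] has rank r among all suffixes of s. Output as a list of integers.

sorted suffixes:
  #0 SA[0]=0  'aabbabab'
  #1 SA[1]=6  'ab'
  #2 SA[2]=4  'abab'
  #3 SA[3]=1  'abbabab'
  #4 SA[4]=7  'b'
  #5 SA[5]=5  'bab'
  #6 SA[6]=3  'babab'
  #7 SA[7]=2  'bbabab'

[0, 6, 4, 1, 7, 5, 3, 2]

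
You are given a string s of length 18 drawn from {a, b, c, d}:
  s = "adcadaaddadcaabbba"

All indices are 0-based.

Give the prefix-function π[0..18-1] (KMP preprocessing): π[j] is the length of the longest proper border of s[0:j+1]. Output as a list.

π[0] = 0
j=1 s[j]='d': π[1]=0 (border '')
j=2 s[j]='c': π[2]=0 (border '')
j=3 s[j]='a': π[3]=1 (border 'a')
j=4 s[j]='d': π[4]=2 (border 'ad')
j=5 s[j]='a': k: 2→0; π[5]=1 (border 'a')
j=6 s[j]='a': k: 1→0; π[6]=1 (border 'a')
j=7 s[j]='d': π[7]=2 (border 'ad')
j=8 s[j]='d': k: 2→0; π[8]=0 (border '')
j=9 s[j]='a': π[9]=1 (border 'a')
j=10 s[j]='d': π[10]=2 (border 'ad')
j=11 s[j]='c': π[11]=3 (border 'adc')
j=12 s[j]='a': π[12]=4 (border 'adca')
j=13 s[j]='a': k: 4→1→0; π[13]=1 (border 'a')
j=14 s[j]='b': k: 1→0; π[14]=0 (border '')
j=15 s[j]='b': π[15]=0 (border '')
j=16 s[j]='b': π[16]=0 (border '')
j=17 s[j]='a': π[17]=1 (border 'a')

[0, 0, 0, 1, 2, 1, 1, 2, 0, 1, 2, 3, 4, 1, 0, 0, 0, 1]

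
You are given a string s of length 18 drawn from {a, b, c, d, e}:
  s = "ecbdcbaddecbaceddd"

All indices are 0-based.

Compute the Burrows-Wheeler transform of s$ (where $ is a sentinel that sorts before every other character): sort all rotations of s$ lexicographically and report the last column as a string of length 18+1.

rank  rotation             last
    0  $ecbdcbaddecbaceddd  d
    1  aceddd$ecbdcbaddecb  b
    2  addecbaceddd$ecbdcb  b
    3  baceddd$ecbdcbaddec  c
    4  baddecbaceddd$ecbdc  c
    5  bdcbaddecbaceddd$ec  c
    6  cbaceddd$ecbdcbadde  e
    7  cbaddecbaceddd$ecbd  d
    8  cbdcbaddecbaceddd$e  e
    9  ceddd$ecbdcbaddecba  a
   10  d$ecbdcbaddecbacedd  d
   11  dcbaddecbaceddd$ecb  b
   12  dd$ecbdcbaddecbaced  d
   13  ddd$ecbdcbaddecbace  e
   14  ddecbaceddd$ecbdcba  a
   15  decbaceddd$ecbdcbad  d
   16  ecbaceddd$ecbdcbadd  d
   17  ecbdcbaddecbaceddd$  $
   18  eddd$ecbdcbaddecbac  c

dbbcccedeadbdeadd$c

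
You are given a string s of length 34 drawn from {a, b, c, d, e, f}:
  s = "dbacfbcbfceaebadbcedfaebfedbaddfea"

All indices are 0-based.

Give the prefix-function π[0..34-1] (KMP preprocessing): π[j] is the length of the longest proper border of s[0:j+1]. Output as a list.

[0, 0, 0, 0, 0, 0, 0, 0, 0, 0, 0, 0, 0, 0, 0, 1, 2, 0, 0, 1, 0, 0, 0, 0, 0, 0, 1, 2, 3, 1, 1, 0, 0, 0]

π[0] = 0
j=1 s[j]='b': π[1]=0 (border '')
j=2 s[j]='a': π[2]=0 (border '')
j=3 s[j]='c': π[3]=0 (border '')
j=4 s[j]='f': π[4]=0 (border '')
j=5 s[j]='b': π[5]=0 (border '')
j=6 s[j]='c': π[6]=0 (border '')
j=7 s[j]='b': π[7]=0 (border '')
j=8 s[j]='f': π[8]=0 (border '')
j=9 s[j]='c': π[9]=0 (border '')
j=10 s[j]='e': π[10]=0 (border '')
j=11 s[j]='a': π[11]=0 (border '')
j=12 s[j]='e': π[12]=0 (border '')
j=13 s[j]='b': π[13]=0 (border '')
j=14 s[j]='a': π[14]=0 (border '')
j=15 s[j]='d': π[15]=1 (border 'd')
j=16 s[j]='b': π[16]=2 (border 'db')
j=17 s[j]='c': k: 2→0; π[17]=0 (border '')
j=18 s[j]='e': π[18]=0 (border '')
j=19 s[j]='d': π[19]=1 (border 'd')
j=20 s[j]='f': k: 1→0; π[20]=0 (border '')
j=21 s[j]='a': π[21]=0 (border '')
j=22 s[j]='e': π[22]=0 (border '')
j=23 s[j]='b': π[23]=0 (border '')
j=24 s[j]='f': π[24]=0 (border '')
j=25 s[j]='e': π[25]=0 (border '')
j=26 s[j]='d': π[26]=1 (border 'd')
j=27 s[j]='b': π[27]=2 (border 'db')
j=28 s[j]='a': π[28]=3 (border 'dba')
j=29 s[j]='d': k: 3→0; π[29]=1 (border 'd')
j=30 s[j]='d': k: 1→0; π[30]=1 (border 'd')
j=31 s[j]='f': k: 1→0; π[31]=0 (border '')
j=32 s[j]='e': π[32]=0 (border '')
j=33 s[j]='a': π[33]=0 (border '')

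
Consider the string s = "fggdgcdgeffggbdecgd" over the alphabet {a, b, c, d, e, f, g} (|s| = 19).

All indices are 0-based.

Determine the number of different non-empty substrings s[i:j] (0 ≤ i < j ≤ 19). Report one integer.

172

rank | idx | suffix
   0 |  13 | bdecgd
   1 |   5 | cdgeffggbdecgd
   2 |  16 | cgd
   3 |  18 | d
   4 |  14 | decgd
   5 |   3 | dgcdgeffggbdecgd
   6 |   6 | dgeffggbdecgd
   7 |  15 | ecgd
   8 |   8 | effggbdecgd
   9 |   9 | ffggbdecgd
  10 |  10 | fggbdecgd
  11 |   0 | fggdgcdgeffggbdecgd
  12 |  12 | gbdecgd
  13 |   4 | gcdgeffggbdecgd
  14 |  17 | gd
  15 |   2 | gdgcdgeffggbdecgd
  16 |   7 | geffggbdecgd
  17 |  11 | ggbdecgd
  18 |   1 | ggdgcdgeffggbdecgd

SA = [13, 5, 16, 18, 14, 3, 6, 15, 8, 9, 10, 0, 12, 4, 17, 2, 7, 11, 1]
rank  pair      lcp
   1  s[13:],s[5:]  0  ''
   2  s[5:],s[16:]  1  'c'
   3  s[16:],s[18:]  0  ''
   4  s[18:],s[14:]  1  'd'
   5  s[14:],s[3:]  1  'd'
   6  s[3:],s[6:]  2  'dg'
   7  s[6:],s[15:]  0  ''
   8  s[15:],s[8:]  1  'e'
   9  s[8:],s[9:]  0  ''
  10  s[9:],s[10:]  1  'f'
  11  s[10:],s[0:]  3  'fgg'
  12  s[0:],s[12:]  0  ''
  13  s[12:],s[4:]  1  'g'
  14  s[4:],s[17:]  1  'g'
  15  s[17:],s[2:]  2  'gd'
  16  s[2:],s[7:]  1  'g'
  17  s[7:],s[11:]  1  'g'
  18  s[11:],s[1:]  2  'gg'

n(n+1)/2 = 19·20/2 = 190
Σ LCP = 0 + 0 + 1 + 0 + 1 + 1 + 2 + 0 + 1 + 0 + 1 + 3 + 0 + 1 + 1 + 2 + 1 + 1 + 2 = 18
distinct = 190 − 18 = 172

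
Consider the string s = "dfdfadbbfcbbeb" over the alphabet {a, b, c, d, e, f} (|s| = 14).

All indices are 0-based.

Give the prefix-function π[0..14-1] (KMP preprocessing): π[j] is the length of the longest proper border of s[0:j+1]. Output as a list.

π[0] = 0
j=1 s[j]='f': π[1]=0 (border '')
j=2 s[j]='d': π[2]=1 (border 'd')
j=3 s[j]='f': π[3]=2 (border 'df')
j=4 s[j]='a': k: 2→0; π[4]=0 (border '')
j=5 s[j]='d': π[5]=1 (border 'd')
j=6 s[j]='b': k: 1→0; π[6]=0 (border '')
j=7 s[j]='b': π[7]=0 (border '')
j=8 s[j]='f': π[8]=0 (border '')
j=9 s[j]='c': π[9]=0 (border '')
j=10 s[j]='b': π[10]=0 (border '')
j=11 s[j]='b': π[11]=0 (border '')
j=12 s[j]='e': π[12]=0 (border '')
j=13 s[j]='b': π[13]=0 (border '')

[0, 0, 1, 2, 0, 1, 0, 0, 0, 0, 0, 0, 0, 0]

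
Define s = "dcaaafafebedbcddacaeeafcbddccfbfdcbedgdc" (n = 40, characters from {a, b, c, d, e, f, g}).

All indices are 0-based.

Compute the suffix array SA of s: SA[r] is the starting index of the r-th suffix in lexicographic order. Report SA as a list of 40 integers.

sorted suffixes:
  #0 SA[0]=2  'aaafafebedbcddacaeeafcbddccfbfdcbedgdc'
  #1 SA[1]=3  'aafafebedbcddacaeeafcbddccfbfdcbedgdc'
  #2 SA[2]=16  'acaeeafcbddccfbfdcbedgdc'
  #3 SA[3]=18  'aeeafcbddccfbfdcbedgdc'
  #4 SA[4]=4  'afafebedbcddacaeeafcbddccfbfdcbedgdc'
  #5 SA[5]=21  'afcbddccfbfdcbedgdc'
  #6 SA[6]=6  'afebedbcddacaeeafcbddccfbfdcbedgdc'
  #7 SA[7]=12  'bcddacaeeafcbddccfbfdcbedgdc'
  #8 SA[8]=24  'bddccfbfdcbedgdc'
  #9 SA[9]=9  'bedbcddacaeeafcbddccfbfdcbedgdc'
  #10 SA[10]=34  'bedgdc'
  #11 SA[11]=30  'bfdcbedgdc'
  #12 SA[12]=39  'c'
  #13 SA[13]=1  'caaafafebedbcddacaeeafcbddccfbfdcbedgdc'
  #14 SA[14]=17  'caeeafcbddccfbfdcbedgdc'
  #15 SA[15]=23  'cbddccfbfdcbedgdc'
  #16 SA[16]=33  'cbedgdc'
  #17 SA[17]=27  'ccfbfdcbedgdc'
  #18 SA[18]=13  'cddacaeeafcbddccfbfdcbedgdc'
  #19 SA[19]=28  'cfbfdcbedgdc'
  #20 SA[20]=15  'dacaeeafcbddccfbfdcbedgdc'
  #21 SA[21]=11  'dbcddacaeeafcbddccfbfdcbedgdc'
  #22 SA[22]=38  'dc'
  #23 SA[23]=0  'dcaaafafebedbcddacaeeafcbddccfbfdcbedgdc'
  #24 SA[24]=32  'dcbedgdc'
  #25 SA[25]=26  'dccfbfdcbedgdc'
  #26 SA[26]=14  'ddacaeeafcbddccfbfdcbedgdc'
  #27 SA[27]=25  'ddccfbfdcbedgdc'
  #28 SA[28]=36  'dgdc'
  #29 SA[29]=20  'eafcbddccfbfdcbedgdc'
  #30 SA[30]=8  'ebedbcddacaeeafcbddccfbfdcbedgdc'
  #31 SA[31]=10  'edbcddacaeeafcbddccfbfdcbedgdc'
  #32 SA[32]=35  'edgdc'
  #33 SA[33]=19  'eeafcbddccfbfdcbedgdc'
  #34 SA[34]=5  'fafebedbcddacaeeafcbddccfbfdcbedgdc'
  #35 SA[35]=29  'fbfdcbedgdc'
  #36 SA[36]=22  'fcbddccfbfdcbedgdc'
  #37 SA[37]=31  'fdcbedgdc'
  #38 SA[38]=7  'febedbcddacaeeafcbddccfbfdcbedgdc'
  #39 SA[39]=37  'gdc'

[2, 3, 16, 18, 4, 21, 6, 12, 24, 9, 34, 30, 39, 1, 17, 23, 33, 27, 13, 28, 15, 11, 38, 0, 32, 26, 14, 25, 36, 20, 8, 10, 35, 19, 5, 29, 22, 31, 7, 37]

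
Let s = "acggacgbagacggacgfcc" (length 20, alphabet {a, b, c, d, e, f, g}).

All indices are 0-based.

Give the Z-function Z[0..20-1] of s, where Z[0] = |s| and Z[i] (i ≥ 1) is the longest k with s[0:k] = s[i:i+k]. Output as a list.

Z[0]=20
i=1: fresh scan; Z[1]=0
i=2: fresh scan; Z[2]=0
i=3: fresh scan; Z[3]=0
i=4: fresh scan; Z[4]=3 grow→box=[4,7)
i=5: min(r-i=2, Z[1]=0)=0; Z[5]=0
i=6: min(r-i=1, Z[2]=0)=0; Z[6]=0
i=7: fresh scan; Z[7]=0
i=8: fresh scan; Z[8]=1 grow→box=[8,9)
i=9: fresh scan; Z[9]=0
i=10: fresh scan; Z[10]=7 grow→box=[10,17)
i=11: min(r-i=6, Z[1]=0)=0; Z[11]=0
i=12: min(r-i=5, Z[2]=0)=0; Z[12]=0
i=13: min(r-i=4, Z[3]=0)=0; Z[13]=0
i=14: min(r-i=3, Z[4]=3)=3; Z[14]=3
i=15: min(r-i=2, Z[5]=0)=0; Z[15]=0
i=16: min(r-i=1, Z[6]=0)=0; Z[16]=0
i=17: fresh scan; Z[17]=0
i=18: fresh scan; Z[18]=0
i=19: fresh scan; Z[19]=0

[20, 0, 0, 0, 3, 0, 0, 0, 1, 0, 7, 0, 0, 0, 3, 0, 0, 0, 0, 0]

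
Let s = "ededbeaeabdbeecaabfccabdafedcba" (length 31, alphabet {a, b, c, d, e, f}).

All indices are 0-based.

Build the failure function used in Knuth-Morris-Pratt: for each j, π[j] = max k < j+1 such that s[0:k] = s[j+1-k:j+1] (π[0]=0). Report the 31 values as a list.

π[0] = 0
j=1 s[j]='d': π[1]=0 (border '')
j=2 s[j]='e': π[2]=1 (border 'e')
j=3 s[j]='d': π[3]=2 (border 'ed')
j=4 s[j]='b': k: 2→0; π[4]=0 (border '')
j=5 s[j]='e': π[5]=1 (border 'e')
j=6 s[j]='a': k: 1→0; π[6]=0 (border '')
j=7 s[j]='e': π[7]=1 (border 'e')
j=8 s[j]='a': k: 1→0; π[8]=0 (border '')
j=9 s[j]='b': π[9]=0 (border '')
j=10 s[j]='d': π[10]=0 (border '')
j=11 s[j]='b': π[11]=0 (border '')
j=12 s[j]='e': π[12]=1 (border 'e')
j=13 s[j]='e': k: 1→0; π[13]=1 (border 'e')
j=14 s[j]='c': k: 1→0; π[14]=0 (border '')
j=15 s[j]='a': π[15]=0 (border '')
j=16 s[j]='a': π[16]=0 (border '')
j=17 s[j]='b': π[17]=0 (border '')
j=18 s[j]='f': π[18]=0 (border '')
j=19 s[j]='c': π[19]=0 (border '')
j=20 s[j]='c': π[20]=0 (border '')
j=21 s[j]='a': π[21]=0 (border '')
j=22 s[j]='b': π[22]=0 (border '')
j=23 s[j]='d': π[23]=0 (border '')
j=24 s[j]='a': π[24]=0 (border '')
j=25 s[j]='f': π[25]=0 (border '')
j=26 s[j]='e': π[26]=1 (border 'e')
j=27 s[j]='d': π[27]=2 (border 'ed')
j=28 s[j]='c': k: 2→0; π[28]=0 (border '')
j=29 s[j]='b': π[29]=0 (border '')
j=30 s[j]='a': π[30]=0 (border '')

[0, 0, 1, 2, 0, 1, 0, 1, 0, 0, 0, 0, 1, 1, 0, 0, 0, 0, 0, 0, 0, 0, 0, 0, 0, 0, 1, 2, 0, 0, 0]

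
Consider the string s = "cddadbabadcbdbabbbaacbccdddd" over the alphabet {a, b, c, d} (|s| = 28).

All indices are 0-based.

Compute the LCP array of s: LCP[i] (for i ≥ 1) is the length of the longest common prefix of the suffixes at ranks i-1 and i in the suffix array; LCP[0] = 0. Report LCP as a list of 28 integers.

rank→(start, suffix):
  0 → (18, 'aacbccdddd')
  1 → (6, 'abadcbdbabbbaacbccdddd')
  2 → (14, 'abbbaacbccdddd')
  3 → (19, 'acbccdddd')
  4 → (3, 'adbabadcbdbabbbaacbccdddd')
  5 → (8, 'adcbdbabbbaacbccdddd')
  6 → (17, 'baacbccdddd')
  7 → (5, 'babadcbdbabbbaacbccdddd')
  8 → (13, 'babbbaacbccdddd')
  9 → (7, 'badcbdbabbbaacbccdddd')
  10 → (16, 'bbaacbccdddd')
  11 → (15, 'bbbaacbccdddd')
  12 → (21, 'bccdddd')
  13 → (11, 'bdbabbbaacbccdddd')
  14 → (20, 'cbccdddd')
  15 → (10, 'cbdbabbbaacbccdddd')
  16 → (22, 'ccdddd')
  17 → (0, 'cddadbabadcbdbabbbaacbccdddd')
  18 → (23, 'cdddd')
  19 → (27, 'd')
  20 → (2, 'dadbabadcbdbabbbaacbccdddd')
  21 → (4, 'dbabadcbdbabbbaacbccdddd')
  22 → (12, 'dbabbbaacbccdddd')
  23 → (9, 'dcbdbabbbaacbccdddd')
  24 → (26, 'dd')
  25 → (1, 'ddadbabadcbdbabbbaacbccdddd')
  26 → (25, 'ddd')
  27 → (24, 'dddd')

SA = [18, 6, 14, 19, 3, 8, 17, 5, 13, 7, 16, 15, 21, 11, 20, 10, 22, 0, 23, 27, 2, 4, 12, 9, 26, 1, 25, 24]
i: (SA[i-1],SA[i]) lcp shared
  1: (18,6) 1 'a'
  2: (6,14) 2 'ab'
  3: (14,19) 1 'a'
  4: (19,3) 1 'a'
  5: (3,8) 2 'ad'
  6: (8,17) 0 ''
  7: (17,5) 2 'ba'
  8: (5,13) 3 'bab'
  9: (13,7) 2 'ba'
  10: (7,16) 1 'b'
  11: (16,15) 2 'bb'
  12: (15,21) 1 'b'
  13: (21,11) 1 'b'
  14: (11,20) 0 ''
  15: (20,10) 2 'cb'
  16: (10,22) 1 'c'
  17: (22,0) 1 'c'
  18: (0,23) 3 'cdd'
  19: (23,27) 0 ''
  20: (27,2) 1 'd'
  21: (2,4) 1 'd'
  22: (4,12) 4 'dbab'
  23: (12,9) 1 'd'
  24: (9,26) 1 'd'
  25: (26,1) 2 'dd'
  26: (1,25) 2 'dd'
  27: (25,24) 3 'ddd'

[0, 1, 2, 1, 1, 2, 0, 2, 3, 2, 1, 2, 1, 1, 0, 2, 1, 1, 3, 0, 1, 1, 4, 1, 1, 2, 2, 3]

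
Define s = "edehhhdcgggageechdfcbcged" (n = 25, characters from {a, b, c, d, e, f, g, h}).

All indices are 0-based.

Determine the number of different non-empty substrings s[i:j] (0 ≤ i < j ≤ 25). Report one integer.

302

rank→(start, suffix):
  0 → (11, 'ageechdfcbcged')
  1 → (20, 'bcged')
  2 → (19, 'cbcged')
  3 → (21, 'cged')
  4 → (7, 'cgggageechdfcbcged')
  5 → (15, 'chdfcbcged')
  6 → (24, 'd')
  7 → (6, 'dcgggageechdfcbcged')
  8 → (1, 'dehhhdcgggageechdfcbcged')
  9 → (17, 'dfcbcged')
  10 → (14, 'echdfcbcged')
  11 → (23, 'ed')
  12 → (0, 'edehhhdcgggageechdfcbcged')
  13 → (13, 'eechdfcbcged')
  14 → (2, 'ehhhdcgggageechdfcbcged')
  15 → (18, 'fcbcged')
  16 → (10, 'gageechdfcbcged')
  17 → (22, 'ged')
  18 → (12, 'geechdfcbcged')
  19 → (9, 'ggageechdfcbcged')
  20 → (8, 'gggageechdfcbcged')
  21 → (5, 'hdcgggageechdfcbcged')
  22 → (16, 'hdfcbcged')
  23 → (4, 'hhdcgggageechdfcbcged')
  24 → (3, 'hhhdcgggageechdfcbcged')

SA = [11, 20, 19, 21, 7, 15, 24, 6, 1, 17, 14, 23, 0, 13, 2, 18, 10, 22, 12, 9, 8, 5, 16, 4, 3]
i: (SA[i-1],SA[i]) lcp shared
  1: (11,20) 0 ''
  2: (20,19) 0 ''
  3: (19,21) 1 'c'
  4: (21,7) 2 'cg'
  5: (7,15) 1 'c'
  6: (15,24) 0 ''
  7: (24,6) 1 'd'
  8: (6,1) 1 'd'
  9: (1,17) 1 'd'
  10: (17,14) 0 ''
  11: (14,23) 1 'e'
  12: (23,0) 2 'ed'
  13: (0,13) 1 'e'
  14: (13,2) 1 'e'
  15: (2,18) 0 ''
  16: (18,10) 0 ''
  17: (10,22) 1 'g'
  18: (22,12) 2 'ge'
  19: (12,9) 1 'g'
  20: (9,8) 2 'gg'
  21: (8,5) 0 ''
  22: (5,16) 2 'hd'
  23: (16,4) 1 'h'
  24: (4,3) 2 'hh'

n(n+1)/2 = 25·26/2 = 325
Σ LCP = 0 + 0 + 0 + 1 + 2 + 1 + 0 + 1 + 1 + 1 + 0 + 1 + 2 + 1 + 1 + 0 + 0 + 1 + 2 + 1 + 2 + 0 + 2 + 1 + 2 = 23
distinct = 325 − 23 = 302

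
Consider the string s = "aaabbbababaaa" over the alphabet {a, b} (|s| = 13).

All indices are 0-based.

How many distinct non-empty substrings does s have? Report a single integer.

68

rank | idx | suffix
   0 |  12 | a
   1 |  11 | aa
   2 |  10 | aaa
   3 |   0 | aaabbbababaaa
   4 |   1 | aabbbababaaa
   5 |   8 | abaaa
   6 |   6 | ababaaa
   7 |   2 | abbbababaaa
   8 |   9 | baaa
   9 |   7 | babaaa
  10 |   5 | bababaaa
  11 |   4 | bbababaaa
  12 |   3 | bbbababaaa

SA = [12, 11, 10, 0, 1, 8, 6, 2, 9, 7, 5, 4, 3]
rank  pair      lcp
   1  s[12:],s[11:]  1  'a'
   2  s[11:],s[10:]  2  'aa'
   3  s[10:],s[0:]  3  'aaa'
   4  s[0:],s[1:]  2  'aa'
   5  s[1:],s[8:]  1  'a'
   6  s[8:],s[6:]  3  'aba'
   7  s[6:],s[2:]  2  'ab'
   8  s[2:],s[9:]  0  ''
   9  s[9:],s[7:]  2  'ba'
  10  s[7:],s[5:]  4  'baba'
  11  s[5:],s[4:]  1  'b'
  12  s[4:],s[3:]  2  'bb'

n(n+1)/2 = 13·14/2 = 91
Σ LCP = 0 + 1 + 2 + 3 + 2 + 1 + 3 + 2 + 0 + 2 + 4 + 1 + 2 = 23
distinct = 91 − 23 = 68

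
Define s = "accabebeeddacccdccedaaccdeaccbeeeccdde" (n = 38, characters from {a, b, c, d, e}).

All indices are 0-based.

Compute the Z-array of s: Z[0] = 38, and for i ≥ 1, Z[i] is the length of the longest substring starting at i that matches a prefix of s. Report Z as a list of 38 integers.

[38, 0, 0, 1, 0, 0, 0, 0, 0, 0, 0, 3, 0, 0, 0, 0, 0, 0, 0, 0, 1, 3, 0, 0, 0, 0, 3, 0, 0, 0, 0, 0, 0, 0, 0, 0, 0, 0]

Z[0]=38
i=1: i≥r, start 0; Z[1]=0
i=2: i≥r, start 0; Z[2]=0
i=3: i≥r, start 0; Z[3]=1 grow→box=[3,4)
i=4: i≥r, start 0; Z[4]=0
i=5: i≥r, start 0; Z[5]=0
i=6: i≥r, start 0; Z[6]=0
i=7: i≥r, start 0; Z[7]=0
i=8: i≥r, start 0; Z[8]=0
i=9: i≥r, start 0; Z[9]=0
i=10: i≥r, start 0; Z[10]=0
i=11: i≥r, start 0; Z[11]=3 grow→box=[11,14)
i=12: min(r-i=2, Z[1]=0)=0; Z[12]=0
i=13: min(r-i=1, Z[2]=0)=0; Z[13]=0
i=14: i≥r, start 0; Z[14]=0
i=15: i≥r, start 0; Z[15]=0
i=16: i≥r, start 0; Z[16]=0
i=17: i≥r, start 0; Z[17]=0
i=18: i≥r, start 0; Z[18]=0
i=19: i≥r, start 0; Z[19]=0
i=20: i≥r, start 0; Z[20]=1 grow→box=[20,21)
i=21: i≥r, start 0; Z[21]=3 grow→box=[21,24)
i=22: min(r-i=2, Z[1]=0)=0; Z[22]=0
i=23: min(r-i=1, Z[2]=0)=0; Z[23]=0
i=24: i≥r, start 0; Z[24]=0
i=25: i≥r, start 0; Z[25]=0
i=26: i≥r, start 0; Z[26]=3 grow→box=[26,29)
i=27: min(r-i=2, Z[1]=0)=0; Z[27]=0
i=28: min(r-i=1, Z[2]=0)=0; Z[28]=0
i=29: i≥r, start 0; Z[29]=0
i=30: i≥r, start 0; Z[30]=0
i=31: i≥r, start 0; Z[31]=0
i=32: i≥r, start 0; Z[32]=0
i=33: i≥r, start 0; Z[33]=0
i=34: i≥r, start 0; Z[34]=0
i=35: i≥r, start 0; Z[35]=0
i=36: i≥r, start 0; Z[36]=0
i=37: i≥r, start 0; Z[37]=0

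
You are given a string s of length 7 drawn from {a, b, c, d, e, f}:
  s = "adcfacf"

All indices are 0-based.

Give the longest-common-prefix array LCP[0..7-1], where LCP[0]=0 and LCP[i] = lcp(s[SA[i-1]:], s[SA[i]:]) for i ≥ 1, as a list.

sorted suffixes:
  #0 SA[0]=4  'acf'
  #1 SA[1]=0  'adcfacf'
  #2 SA[2]=5  'cf'
  #3 SA[3]=2  'cfacf'
  #4 SA[4]=1  'dcfacf'
  #5 SA[5]=6  'f'
  #6 SA[6]=3  'facf'

SA = [4, 0, 5, 2, 1, 6, 3]
rank  pair      lcp
   1  s[4:],s[0:]  1  'a'
   2  s[0:],s[5:]  0  ''
   3  s[5:],s[2:]  2  'cf'
   4  s[2:],s[1:]  0  ''
   5  s[1:],s[6:]  0  ''
   6  s[6:],s[3:]  1  'f'

[0, 1, 0, 2, 0, 0, 1]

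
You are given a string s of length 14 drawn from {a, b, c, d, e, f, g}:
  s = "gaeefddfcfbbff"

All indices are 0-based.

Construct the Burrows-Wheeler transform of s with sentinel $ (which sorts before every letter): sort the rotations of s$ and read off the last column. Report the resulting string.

fgfbffdaefcdeb$

rank  rotation         last
    0  $gaeefddfcfbbff  f
    1  aeefddfcfbbff$g  g
    2  bbff$gaeefddfcf  f
    3  bff$gaeefddfcfb  b
    4  cfbbff$gaeefddf  f
    5  ddfcfbbff$gaeef  f
    6  dfcfbbff$gaeefd  d
    7  eefddfcfbbff$ga  a
    8  efddfcfbbff$gae  e
    9  f$gaeefddfcfbbf  f
   10  fbbff$gaeefddfc  c
   11  fcfbbff$gaeefdd  d
   12  fddfcfbbff$gaee  e
   13  ff$gaeefddfcfbb  b
   14  gaeefddfcfbbff$  $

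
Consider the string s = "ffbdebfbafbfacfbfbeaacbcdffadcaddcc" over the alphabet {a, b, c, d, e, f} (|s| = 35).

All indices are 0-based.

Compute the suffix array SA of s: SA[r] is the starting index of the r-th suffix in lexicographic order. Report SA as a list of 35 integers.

sorted suffixes:
  #0 SA[0]=19  'aacbcdffadcaddcc'
  #1 SA[1]=20  'acbcdffadcaddcc'
  #2 SA[2]=12  'acfbfbeaacbcdffadcaddcc'
  #3 SA[3]=27  'adcaddcc'
  #4 SA[4]=30  'addcc'
  #5 SA[5]=8  'afbfacfbfbeaacbcdffadcaddcc'
  #6 SA[6]=7  'bafbfacfbfbeaacbcdffadcaddcc'
  #7 SA[7]=22  'bcdffadcaddcc'
  #8 SA[8]=2  'bdebfbafbfacfbfbeaacbcdffadcaddcc'
  #9 SA[9]=17  'beaacbcdffadcaddcc'
  #10 SA[10]=10  'bfacfbfbeaacbcdffadcaddcc'
  #11 SA[11]=5  'bfbafbfacfbfbeaacbcdffadcaddcc'
  #12 SA[12]=15  'bfbeaacbcdffadcaddcc'
  #13 SA[13]=34  'c'
  #14 SA[14]=29  'caddcc'
  #15 SA[15]=21  'cbcdffadcaddcc'
  #16 SA[16]=33  'cc'
  #17 SA[17]=23  'cdffadcaddcc'
  #18 SA[18]=13  'cfbfbeaacbcdffadcaddcc'
  #19 SA[19]=28  'dcaddcc'
  #20 SA[20]=32  'dcc'
  #21 SA[21]=31  'ddcc'
  #22 SA[22]=3  'debfbafbfacfbfbeaacbcdffadcaddcc'
  #23 SA[23]=24  'dffadcaddcc'
  #24 SA[24]=18  'eaacbcdffadcaddcc'
  #25 SA[25]=4  'ebfbafbfacfbfbeaacbcdffadcaddcc'
  #26 SA[26]=11  'facfbfbeaacbcdffadcaddcc'
  #27 SA[27]=26  'fadcaddcc'
  #28 SA[28]=6  'fbafbfacfbfbeaacbcdffadcaddcc'
  #29 SA[29]=1  'fbdebfbafbfacfbfbeaacbcdffadcaddcc'
  #30 SA[30]=16  'fbeaacbcdffadcaddcc'
  #31 SA[31]=9  'fbfacfbfbeaacbcdffadcaddcc'
  #32 SA[32]=14  'fbfbeaacbcdffadcaddcc'
  #33 SA[33]=25  'ffadcaddcc'
  #34 SA[34]=0  'ffbdebfbafbfacfbfbeaacbcdffadcaddcc'

[19, 20, 12, 27, 30, 8, 7, 22, 2, 17, 10, 5, 15, 34, 29, 21, 33, 23, 13, 28, 32, 31, 3, 24, 18, 4, 11, 26, 6, 1, 16, 9, 14, 25, 0]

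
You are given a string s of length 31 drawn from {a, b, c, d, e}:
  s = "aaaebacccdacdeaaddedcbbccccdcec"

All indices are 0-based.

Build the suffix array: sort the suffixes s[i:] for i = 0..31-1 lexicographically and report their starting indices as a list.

rank | idx | suffix
   0 |   0 | aaaebacccdacdeaaddedcbbccccdcec
   1 |  14 | aaddedcbbccccdcec
   2 |   1 | aaebacccdacdeaaddedcbbccccdcec
   3 |   5 | acccdacdeaaddedcbbccccdcec
   4 |  10 | acdeaaddedcbbccccdcec
   5 |  15 | addedcbbccccdcec
   6 |   2 | aebacccdacdeaaddedcbbccccdcec
   7 |   4 | bacccdacdeaaddedcbbccccdcec
   8 |  21 | bbccccdcec
   9 |  22 | bccccdcec
  10 |  30 | c
  11 |  20 | cbbccccdcec
  12 |  23 | ccccdcec
  13 |   6 | cccdacdeaaddedcbbccccdcec
  14 |  24 | cccdcec
  15 |   7 | ccdacdeaaddedcbbccccdcec
  16 |  25 | ccdcec
  17 |   8 | cdacdeaaddedcbbccccdcec
  18 |  26 | cdcec
  19 |  11 | cdeaaddedcbbccccdcec
  20 |  28 | cec
  21 |   9 | dacdeaaddedcbbccccdcec
  22 |  19 | dcbbccccdcec
  23 |  27 | dcec
  24 |  16 | ddedcbbccccdcec
  25 |  12 | deaaddedcbbccccdcec
  26 |  17 | dedcbbccccdcec
  27 |  13 | eaaddedcbbccccdcec
  28 |   3 | ebacccdacdeaaddedcbbccccdcec
  29 |  29 | ec
  30 |  18 | edcbbccccdcec

[0, 14, 1, 5, 10, 15, 2, 4, 21, 22, 30, 20, 23, 6, 24, 7, 25, 8, 26, 11, 28, 9, 19, 27, 16, 12, 17, 13, 3, 29, 18]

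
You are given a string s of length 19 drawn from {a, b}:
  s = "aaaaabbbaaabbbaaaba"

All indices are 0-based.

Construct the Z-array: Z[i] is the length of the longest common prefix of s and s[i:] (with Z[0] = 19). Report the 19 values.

Z[0]=19
i=1: i≥r, start 0; Z[1]=4 extend→box=[1,5)
i=2: min(r-i=3, Z[1]=4)=3; Z[2]=3
i=3: min(r-i=2, Z[2]=3)=2; Z[3]=2
i=4: min(r-i=1, Z[3]=2)=1; Z[4]=1
i=5: i≥r, start 0; Z[5]=0
i=6: i≥r, start 0; Z[6]=0
i=7: i≥r, start 0; Z[7]=0
i=8: i≥r, start 0; Z[8]=3 extend→box=[8,11)
i=9: min(r-i=2, Z[1]=4)=2; Z[9]=2
i=10: min(r-i=1, Z[2]=3)=1; Z[10]=1
i=11: i≥r, start 0; Z[11]=0
i=12: i≥r, start 0; Z[12]=0
i=13: i≥r, start 0; Z[13]=0
i=14: i≥r, start 0; Z[14]=3 extend→box=[14,17)
i=15: min(r-i=2, Z[1]=4)=2; Z[15]=2
i=16: min(r-i=1, Z[2]=3)=1; Z[16]=1
i=17: i≥r, start 0; Z[17]=0
i=18: i≥r, start 0; Z[18]=1 extend→box=[18,19)

[19, 4, 3, 2, 1, 0, 0, 0, 3, 2, 1, 0, 0, 0, 3, 2, 1, 0, 1]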